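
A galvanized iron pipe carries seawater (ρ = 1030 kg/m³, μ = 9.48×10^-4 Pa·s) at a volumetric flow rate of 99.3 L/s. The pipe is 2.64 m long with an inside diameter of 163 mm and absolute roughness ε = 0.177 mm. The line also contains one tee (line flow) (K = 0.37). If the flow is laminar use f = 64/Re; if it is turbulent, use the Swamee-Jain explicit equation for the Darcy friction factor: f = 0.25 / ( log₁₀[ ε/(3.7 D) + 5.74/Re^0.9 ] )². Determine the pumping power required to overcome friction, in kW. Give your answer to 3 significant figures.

P ≈ 0.812 kW

Q = 99.3 L/s = 99.3/1000 = 0.0993 m³/s.
Cross-sectional area A = πD²/4 = π(0.163)²/4 = 0.02087 m²; mean velocity V = Q/A = 0.0993/0.02087 = 4.759 m/s.
Reynolds number Re = ρVD/μ = 1030 · 4.759 · 0.163 / 0.000948 = 8.428e+05.
Re > 4000 → turbulent. Relative roughness ε/D = 0.000177/0.163 = 0.00109. Swamee-Jain: f = 0.25/(log₁₀[0.00109/3.7 + 5.74/8.428e+05^0.9])² = 0.25/(log₁₀[0.000293 + 2.67e-05])² = 0.25/(-3.495)² = 0.02047.
Total minor-loss coefficient ΣK = 1·0.37 = 0.37.
ΔP = [f·L/D + ΣK]·(ρV²/2) = [0.02047·2.64/0.163 + 0.37]·(1030·4.759²/2) = [0.3315 + 0.37]·1.166e+04 = 8181 Pa.
Pumping power P = QΔP = 0.0993·8181 = 812.4 W = 0.812 kW.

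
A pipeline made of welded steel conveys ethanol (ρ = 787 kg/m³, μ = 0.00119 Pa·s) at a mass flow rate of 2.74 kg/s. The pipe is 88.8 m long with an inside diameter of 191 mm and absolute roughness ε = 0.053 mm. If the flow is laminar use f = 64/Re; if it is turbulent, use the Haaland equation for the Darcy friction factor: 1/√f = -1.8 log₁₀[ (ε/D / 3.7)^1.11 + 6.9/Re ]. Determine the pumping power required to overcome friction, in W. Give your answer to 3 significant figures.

A = πD²/4 = π(0.191)²/4 = 0.02865 m²; mean velocity V = ṁ/(ρA) = 2.74/(787 · 0.02865) = 0.1215 m/s.
Reynolds number Re = ρVD/μ = 787 · 0.1215 · 0.191 / 0.00119 = 1.535e+04.
Re > 4000 → turbulent. Relative roughness ε/D = 5.3e-05/0.191 = 0.000277. Haaland: 1/√f = -1.8 log₁₀[(0.000277/3.7)^1.11 + 6.9/1.535e+04] = -1.8 log₁₀[2.64e-05 + 0.00045] = 5.98, so f = 0.02796.
Darcy-Weisbach: ΔP = f(L/D)(ρV²/2) = 0.02796·(88.8/0.191)·(787·0.1215²/2) = 0.02796·464.9·5.81 = 75.53 Pa.
Q = ṁ/ρ = 2.74/787 = 0.003482 m³/s.
Pumping power P = QΔP = 0.003482·75.53 = 0.2629 W = 0.263 W.

P ≈ 0.263 W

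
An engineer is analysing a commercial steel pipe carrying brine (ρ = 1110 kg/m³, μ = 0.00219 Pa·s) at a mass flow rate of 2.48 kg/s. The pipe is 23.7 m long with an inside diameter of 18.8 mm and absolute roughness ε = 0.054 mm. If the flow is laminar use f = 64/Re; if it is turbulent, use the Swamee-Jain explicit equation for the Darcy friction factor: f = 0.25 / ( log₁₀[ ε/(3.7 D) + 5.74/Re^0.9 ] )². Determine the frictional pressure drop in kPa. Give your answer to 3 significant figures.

ΔP ≈ 1260 kPa

A = πD²/4 = π(0.0188)²/4 = 0.0002776 m²; mean velocity V = ṁ/(ρA) = 2.48/(1110 · 0.0002776) = 8.049 m/s.
Reynolds number Re = ρVD/μ = 1110 · 8.049 · 0.0188 / 0.00219 = 7.669e+04.
Re > 4000 → turbulent. Relative roughness ε/D = 5.4e-05/0.0188 = 0.00287. Swamee-Jain: f = 0.25/(log₁₀[0.00287/3.7 + 5.74/7.669e+04^0.9])² = 0.25/(log₁₀[0.000776 + 0.00023])² = 0.25/(-2.997)² = 0.02783.
Darcy-Weisbach: ΔP = f(L/D)(ρV²/2) = 0.02783·(23.7/0.0188)·(1110·8.049²/2) = 0.02783·1261·3.595e+04 = 1.261e+06 Pa.
ΔP = 1.261e+06 Pa = 1260 kPa.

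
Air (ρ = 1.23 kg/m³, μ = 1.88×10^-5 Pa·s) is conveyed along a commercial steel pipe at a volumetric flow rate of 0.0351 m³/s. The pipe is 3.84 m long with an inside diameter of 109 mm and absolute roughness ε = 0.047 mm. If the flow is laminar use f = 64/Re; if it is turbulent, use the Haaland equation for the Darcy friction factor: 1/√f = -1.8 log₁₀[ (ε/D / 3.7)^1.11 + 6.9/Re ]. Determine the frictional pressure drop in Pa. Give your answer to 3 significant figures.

Cross-sectional area A = πD²/4 = π(0.109)²/4 = 0.009331 m²; mean velocity V = Q/A = 0.0351/0.009331 = 3.762 m/s.
Reynolds number Re = ρVD/μ = 1.23 · 3.762 · 0.109 / 1.88e-05 = 2.682e+04.
Re > 4000 → turbulent. Relative roughness ε/D = 4.7e-05/0.109 = 0.000431. Haaland: 1/√f = -1.8 log₁₀[(0.000431/3.7)^1.11 + 6.9/2.682e+04] = -1.8 log₁₀[4.3e-05 + 0.000257] = 6.341, so f = 0.02487.
Darcy-Weisbach: ΔP = f(L/D)(ρV²/2) = 0.02487·(3.84/0.109)·(1.23·3.762²/2) = 0.02487·35.23·8.702 = 7.625 Pa.

ΔP ≈ 7.63 Pa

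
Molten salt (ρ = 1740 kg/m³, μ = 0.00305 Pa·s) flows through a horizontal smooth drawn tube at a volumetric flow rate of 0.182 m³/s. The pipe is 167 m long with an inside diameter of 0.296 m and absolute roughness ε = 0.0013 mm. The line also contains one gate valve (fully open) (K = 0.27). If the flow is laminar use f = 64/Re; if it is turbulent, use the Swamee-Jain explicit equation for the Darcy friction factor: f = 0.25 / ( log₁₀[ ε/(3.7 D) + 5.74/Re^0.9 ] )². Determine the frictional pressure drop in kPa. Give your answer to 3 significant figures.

Cross-sectional area A = πD²/4 = π(0.296)²/4 = 0.06881 m²; mean velocity V = Q/A = 0.182/0.06881 = 2.645 m/s.
Reynolds number Re = ρVD/μ = 1740 · 2.645 · 0.296 / 0.00305 = 4.466e+05.
Re > 4000 → turbulent. Relative roughness ε/D = 1.3e-06/0.296 = 4.39e-06. Swamee-Jain: f = 0.25/(log₁₀[4.39e-06/3.7 + 5.74/4.466e+05^0.9])² = 0.25/(log₁₀[1.19e-06 + 4.72e-05])² = 0.25/(-4.315)² = 0.01343.
Total minor-loss coefficient ΣK = 1·0.27 = 0.27.
ΔP = [f·L/D + ΣK]·(ρV²/2) = [0.01343·167/0.296 + 0.27]·(1740·2.645²/2) = [7.574 + 0.27]·6086 = 4.774e+04 Pa.
ΔP = 4.774e+04 Pa = 47.7 kPa.

ΔP ≈ 47.7 kPa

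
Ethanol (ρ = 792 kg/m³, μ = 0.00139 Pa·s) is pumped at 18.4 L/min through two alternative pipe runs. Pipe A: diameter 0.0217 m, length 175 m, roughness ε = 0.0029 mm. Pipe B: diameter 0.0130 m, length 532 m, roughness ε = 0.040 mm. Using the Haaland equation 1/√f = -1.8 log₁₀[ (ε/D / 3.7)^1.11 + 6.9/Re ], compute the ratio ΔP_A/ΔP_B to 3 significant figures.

Pipe A: V = Q/A = 0.0003067/0.0003698 = 0.8292 m/s; Re = 1.025e+04; ε/D = 0.000134; Haaland → f = 0.03082; ΔP_A = f(L/D)(ρV²/2) = 6.768e+04 Pa.
Pipe B: V = Q/A = 0.0003067/0.0001327 = 2.31 m/s; Re = 1.711e+04; ε/D = 0.00308; Haaland → f = 0.032; ΔP_B = f(L/D)(ρV²/2) = 2.768e+06 Pa.
ΔP_A/ΔP_B = 6.768e+04/2.768e+06 = 0.0244.

ΔP_A/ΔP_B ≈ 0.0244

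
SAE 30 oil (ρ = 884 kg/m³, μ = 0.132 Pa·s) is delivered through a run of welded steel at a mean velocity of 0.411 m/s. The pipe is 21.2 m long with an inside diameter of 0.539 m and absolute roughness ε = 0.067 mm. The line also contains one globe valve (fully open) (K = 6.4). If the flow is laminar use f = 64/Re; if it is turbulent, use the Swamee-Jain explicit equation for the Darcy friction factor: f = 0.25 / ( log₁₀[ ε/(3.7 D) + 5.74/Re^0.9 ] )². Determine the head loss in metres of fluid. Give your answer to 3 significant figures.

Reynolds number Re = ρVD/μ = 884 · 0.411 · 0.539 / 0.132 = 1484.
Re < 2300 → laminar flow, so f = 64/Re = 64/1484 = 0.04314 (the turbulent correlation is not needed).
Total minor-loss coefficient ΣK = 1·6.4 = 6.4.
ΔP = [f·L/D + ΣK]·(ρV²/2) = [0.04314·21.2/0.539 + 6.4]·(884·0.411²/2) = [1.697 + 6.4]·74.66 = 604.5 Pa.
Head loss h_f = ΔP/(ρg) = 604.5/(884·9.81) = 0.0697 m.

h_f ≈ 0.0697 m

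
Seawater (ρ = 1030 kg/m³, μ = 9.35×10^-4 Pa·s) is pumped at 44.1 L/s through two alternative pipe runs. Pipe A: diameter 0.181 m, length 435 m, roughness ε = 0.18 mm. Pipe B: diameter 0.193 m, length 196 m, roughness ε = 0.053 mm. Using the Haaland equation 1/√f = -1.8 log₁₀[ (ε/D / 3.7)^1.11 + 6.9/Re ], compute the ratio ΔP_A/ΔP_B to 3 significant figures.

ΔP_A/ΔP_B ≈ 3.78

Pipe A: V = Q/A = 0.0441/0.02573 = 1.714 m/s; Re = 3.417e+05; ε/D = 0.000994; Haaland → f = 0.0204; ΔP_A = f(L/D)(ρV²/2) = 7.418e+04 Pa.
Pipe B: V = Q/A = 0.0441/0.02926 = 1.507 m/s; Re = 3.205e+05; ε/D = 0.000275; Haaland → f = 0.01652; ΔP_B = f(L/D)(ρV²/2) = 1.963e+04 Pa.
ΔP_A/ΔP_B = 7.418e+04/1.963e+04 = 3.78.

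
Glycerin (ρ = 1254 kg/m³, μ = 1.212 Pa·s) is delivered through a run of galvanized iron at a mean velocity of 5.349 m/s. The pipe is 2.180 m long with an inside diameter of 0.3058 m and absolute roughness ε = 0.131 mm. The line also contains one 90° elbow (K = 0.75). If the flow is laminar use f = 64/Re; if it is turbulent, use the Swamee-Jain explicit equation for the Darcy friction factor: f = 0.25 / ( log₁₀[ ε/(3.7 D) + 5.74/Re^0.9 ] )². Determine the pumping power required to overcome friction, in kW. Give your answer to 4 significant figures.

Reynolds number Re = ρVD/μ = 1254 · 5.349 · 0.3058 / 1.21 = 1692.
Re < 2300 → laminar flow, so f = 64/Re = 64/1692 = 0.03782 (the turbulent correlation is not needed).
Total minor-loss coefficient ΣK = 1·0.75 = 0.75.
ΔP = [f·L/D + ΣK]·(ρV²/2) = [0.03782·2.18/0.3058 + 0.75]·(1254·5.349²/2) = [0.2696 + 0.75]·1.794e+04 = 1.829e+04 Pa.
Q = V·A = 5.349·0.07345 = 0.3929 m³/s.
Pumping power P = QΔP = 0.3929·1.829e+04 = 7185.8 W = 7.186 kW.

P ≈ 7.186 kW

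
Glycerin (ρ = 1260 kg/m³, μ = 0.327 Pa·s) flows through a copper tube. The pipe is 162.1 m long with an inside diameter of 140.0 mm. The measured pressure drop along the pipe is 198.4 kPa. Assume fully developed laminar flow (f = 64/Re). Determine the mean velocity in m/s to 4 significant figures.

V ≈ 2.293 m/s

For laminar flow, f = 64/Re with Re = ρVD/μ, so Darcy-Weisbach reduces to ΔP = 32μLV/D². Solving for V: V = ΔP·D²/(32μL) = 1.984e+05·(0.14)²/(32·0.327·162.1) = 2.293 m/s.
Check: Re = ρVD/μ = 1260·2.293·0.14/0.327 = 1237 < 2300, so the laminar assumption holds.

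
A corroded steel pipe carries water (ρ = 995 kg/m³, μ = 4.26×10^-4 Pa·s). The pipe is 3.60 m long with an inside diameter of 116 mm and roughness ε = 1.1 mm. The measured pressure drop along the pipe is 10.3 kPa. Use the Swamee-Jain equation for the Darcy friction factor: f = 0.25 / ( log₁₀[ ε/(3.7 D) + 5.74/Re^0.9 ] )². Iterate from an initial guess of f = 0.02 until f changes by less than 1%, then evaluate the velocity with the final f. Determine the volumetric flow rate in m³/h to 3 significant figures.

Q ≈ 161 m³/h

Rearranging Darcy-Weisbach: V = √(2·ΔP·D/(f·L·ρ)). With ε/D = 0.0011/0.116 = 0.00948, iterate starting from f = 0.02:
  f = 0.02 → V = √(2·1.03e+04·0.116/(0.02·3.6·995)) = 5.775 m/s; Re = ρVD/μ = 1.565e+06; f → 0.03731
  f = 0.03731 → V = 4.229 m/s; Re = 1.146e+06; f → 0.03733
Converged (Δf/f < 1%). With the final f = 0.03733: V = √(2·1.03e+04·0.116/(0.03733·3.6·995)) = 4.227 m/s.
Q = V·A = 4.227·(π/4·0.116²) = 0.04468 m³/s = 161 m³/h.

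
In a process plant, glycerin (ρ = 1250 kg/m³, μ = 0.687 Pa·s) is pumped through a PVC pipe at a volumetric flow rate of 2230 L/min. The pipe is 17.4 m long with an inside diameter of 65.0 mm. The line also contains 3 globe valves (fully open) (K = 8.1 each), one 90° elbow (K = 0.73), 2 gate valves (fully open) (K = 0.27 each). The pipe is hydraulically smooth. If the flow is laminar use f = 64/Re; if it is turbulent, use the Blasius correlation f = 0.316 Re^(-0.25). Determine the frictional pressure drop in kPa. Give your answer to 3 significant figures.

Q = 2230 L/min = 2230/60000 = 0.03717 m³/s.
Cross-sectional area A = πD²/4 = π(0.065)²/4 = 0.003318 m²; mean velocity V = Q/A = 0.03717/0.003318 = 11.2 m/s.
Reynolds number Re = ρVD/μ = 1250 · 11.2 · 0.065 / 0.687 = 1325.
Re < 2300 → laminar flow, so f = 64/Re = 64/1325 = 0.04831 (the turbulent correlation is not needed).
Total minor-loss coefficient ΣK = 3·8.1 + 1·0.73 + 2·0.27 = 25.6.
ΔP = [f·L/D + ΣK]·(ρV²/2) = [0.04831·17.4/0.065 + 25.6]·(1250·11.2²/2) = [12.93 + 25.6]·7.841e+04 = 3.019e+06 Pa.
ΔP = 3.019e+06 Pa = 3020 kPa.

ΔP ≈ 3020 kPa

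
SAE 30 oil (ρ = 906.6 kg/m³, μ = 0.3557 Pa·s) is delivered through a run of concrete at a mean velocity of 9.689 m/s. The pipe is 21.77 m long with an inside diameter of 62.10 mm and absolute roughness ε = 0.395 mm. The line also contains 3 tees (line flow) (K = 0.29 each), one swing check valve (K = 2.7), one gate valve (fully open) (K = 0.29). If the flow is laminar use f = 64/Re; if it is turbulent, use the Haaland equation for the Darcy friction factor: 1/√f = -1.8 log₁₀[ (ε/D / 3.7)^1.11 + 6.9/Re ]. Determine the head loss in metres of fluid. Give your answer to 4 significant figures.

Reynolds number Re = ρVD/μ = 906.6 · 9.689 · 0.0621 / 0.356 = 1534.
Re < 2300 → laminar flow, so f = 64/Re = 64/1534 = 0.04173 (the turbulent correlation is not needed).
Total minor-loss coefficient ΣK = 3·0.29 + 1·2.7 + 1·0.29 = 3.86.
ΔP = [f·L/D + ΣK]·(ρV²/2) = [0.04173·21.77/0.0621 + 3.86]·(906.6·9.689²/2) = [14.63 + 3.86]·4.255e+04 = 7.868e+05 Pa.
Head loss h_f = ΔP/(ρg) = 7.868e+05/(906.6·9.81) = 88.47 m.

h_f ≈ 88.47 m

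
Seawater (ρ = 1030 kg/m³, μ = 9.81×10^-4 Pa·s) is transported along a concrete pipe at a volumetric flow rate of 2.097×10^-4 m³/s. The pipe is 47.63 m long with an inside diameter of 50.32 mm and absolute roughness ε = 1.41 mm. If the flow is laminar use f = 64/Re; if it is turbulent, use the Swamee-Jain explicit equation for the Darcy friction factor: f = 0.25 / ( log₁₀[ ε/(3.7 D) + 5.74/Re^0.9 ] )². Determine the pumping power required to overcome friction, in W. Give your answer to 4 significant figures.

Cross-sectional area A = πD²/4 = π(0.05032)²/4 = 0.001989 m²; mean velocity V = Q/A = 0.0002097/0.001989 = 0.1054 m/s.
Reynolds number Re = ρVD/μ = 1030 · 0.1054 · 0.05032 / 0.000981 = 5571.
Re > 4000 → turbulent. Relative roughness ε/D = 0.00141/0.05032 = 0.028. Swamee-Jain: f = 0.25/(log₁₀[0.028/3.7 + 5.74/5571^0.9])² = 0.25/(log₁₀[0.00757 + 0.00244])² = 0.25/(-1.999)² = 0.06254.
Darcy-Weisbach: ΔP = f(L/D)(ρV²/2) = 0.06254·(47.63/0.05032)·(1030·0.1054²/2) = 0.06254·946.5·5.726 = 339 Pa.
Pumping power P = QΔP = 0.0002097·339 = 0.071080 W = 0.07108 W.

P ≈ 0.07108 W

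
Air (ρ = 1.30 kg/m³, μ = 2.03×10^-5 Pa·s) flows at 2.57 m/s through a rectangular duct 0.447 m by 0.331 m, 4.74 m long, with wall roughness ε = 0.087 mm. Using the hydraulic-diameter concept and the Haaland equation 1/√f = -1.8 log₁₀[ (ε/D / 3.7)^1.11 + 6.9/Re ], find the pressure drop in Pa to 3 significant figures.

Hydraulic diameter D_h = 4A/P = 4·(0.447·0.331)/(2·(0.447+0.331)) = 0.5918/1.556 = 0.3804 m.
Re = ρVD_h/μ = 1.3·2.57·0.3804/2.03e-05 = 6.26e+04.
ε/D_h = 8.7e-05/0.3804 = 0.000229; Haaland gives 1/√f = -1.8 log₁₀[2.13e-05+0.00011] = 6.986, so f = 0.02049.
ΔP = f(L/D_h)(ρV²/2) = 0.02049·4.74/0.3804·4.293 = 1.096 Pa.

ΔP ≈ 1.10 Pa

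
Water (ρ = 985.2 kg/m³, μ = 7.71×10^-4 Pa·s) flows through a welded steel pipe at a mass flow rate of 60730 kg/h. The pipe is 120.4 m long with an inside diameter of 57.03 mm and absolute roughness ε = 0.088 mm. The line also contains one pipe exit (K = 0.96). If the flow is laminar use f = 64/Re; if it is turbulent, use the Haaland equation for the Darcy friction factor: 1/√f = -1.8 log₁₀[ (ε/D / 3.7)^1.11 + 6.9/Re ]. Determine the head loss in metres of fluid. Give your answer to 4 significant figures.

h_f ≈ 110.1 m

ṁ = 60730 kg/h = 60730/3600 = 16.87 kg/s.
A = πD²/4 = π(0.05703)²/4 = 0.002554 m²; mean velocity V = ṁ/(ρA) = 16.87/(985.2 · 0.002554) = 6.703 m/s.
Reynolds number Re = ρVD/μ = 985.2 · 6.703 · 0.05703 / 0.000771 = 4.885e+05.
Re > 4000 → turbulent. Relative roughness ε/D = 8.8e-05/0.05703 = 0.00154. Haaland: 1/√f = -1.8 log₁₀[(0.00154/3.7)^1.11 + 6.9/4.885e+05] = -1.8 log₁₀[0.000177 + 1.41e-05] = 6.693, so f = 0.02232.
Total minor-loss coefficient ΣK = 1·0.96 = 0.96.
ΔP = [f·L/D + ΣK]·(ρV²/2) = [0.02232·120.4/0.05703 + 0.96]·(985.2·6.703²/2) = [47.13 + 0.96]·2.213e+04 = 1.064e+06 Pa.
Head loss h_f = ΔP/(ρg) = 1.064e+06/(985.2·9.81) = 110.1 m.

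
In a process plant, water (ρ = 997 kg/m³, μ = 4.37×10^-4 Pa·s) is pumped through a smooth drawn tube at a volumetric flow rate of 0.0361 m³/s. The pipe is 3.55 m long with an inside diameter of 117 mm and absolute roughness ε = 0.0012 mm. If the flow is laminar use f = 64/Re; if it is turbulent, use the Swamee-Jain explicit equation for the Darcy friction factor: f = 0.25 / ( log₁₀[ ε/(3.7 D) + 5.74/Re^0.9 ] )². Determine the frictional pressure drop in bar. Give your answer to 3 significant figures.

ΔP ≈ 0.0206 bar

Cross-sectional area A = πD²/4 = π(0.117)²/4 = 0.01075 m²; mean velocity V = Q/A = 0.0361/0.01075 = 3.358 m/s.
Reynolds number Re = ρVD/μ = 997 · 3.358 · 0.117 / 0.000437 = 8.963e+05.
Re > 4000 → turbulent. Relative roughness ε/D = 1.2e-06/0.117 = 1.03e-05. Swamee-Jain: f = 0.25/(log₁₀[1.03e-05/3.7 + 5.74/8.963e+05^0.9])² = 0.25/(log₁₀[2.77e-06 + 2.52e-05])² = 0.25/(-4.553)² = 0.01206.
Darcy-Weisbach: ΔP = f(L/D)(ρV²/2) = 0.01206·(3.55/0.117)·(997·3.358²/2) = 0.01206·30.34·5620 = 2057 Pa.
ΔP = 2057 Pa = 0.0206 bar.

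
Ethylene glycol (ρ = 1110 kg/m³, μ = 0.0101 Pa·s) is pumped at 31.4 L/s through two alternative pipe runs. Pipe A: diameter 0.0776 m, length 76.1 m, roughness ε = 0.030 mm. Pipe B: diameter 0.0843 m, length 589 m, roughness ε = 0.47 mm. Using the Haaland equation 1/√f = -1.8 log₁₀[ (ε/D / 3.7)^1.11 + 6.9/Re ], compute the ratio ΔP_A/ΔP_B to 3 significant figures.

ΔP_A/ΔP_B ≈ 0.127

Pipe A: V = Q/A = 0.0314/0.004729 = 6.639 m/s; Re = 5.662e+04; ε/D = 0.000387; Haaland → f = 0.02142; ΔP_A = f(L/D)(ρV²/2) = 5.139e+05 Pa.
Pipe B: V = Q/A = 0.0314/0.005581 = 5.626 m/s; Re = 5.212e+04; ε/D = 0.00558; Haaland → f = 0.03295; ΔP_B = f(L/D)(ρV²/2) = 4.044e+06 Pa.
ΔP_A/ΔP_B = 5.139e+05/4.044e+06 = 0.127.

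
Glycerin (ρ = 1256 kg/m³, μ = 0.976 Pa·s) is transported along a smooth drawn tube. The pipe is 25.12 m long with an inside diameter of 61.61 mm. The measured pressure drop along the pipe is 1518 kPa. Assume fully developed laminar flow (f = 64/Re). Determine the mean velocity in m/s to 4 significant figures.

V ≈ 7.344 m/s

For laminar flow, f = 64/Re with Re = ρVD/μ, so Darcy-Weisbach reduces to ΔP = 32μLV/D². Solving for V: V = ΔP·D²/(32μL) = 1.518e+06·(0.06161)²/(32·0.976·25.12) = 7.344 m/s.
Check: Re = ρVD/μ = 1256·7.344·0.06161/0.976 = 582.3 < 2300, so the laminar assumption holds.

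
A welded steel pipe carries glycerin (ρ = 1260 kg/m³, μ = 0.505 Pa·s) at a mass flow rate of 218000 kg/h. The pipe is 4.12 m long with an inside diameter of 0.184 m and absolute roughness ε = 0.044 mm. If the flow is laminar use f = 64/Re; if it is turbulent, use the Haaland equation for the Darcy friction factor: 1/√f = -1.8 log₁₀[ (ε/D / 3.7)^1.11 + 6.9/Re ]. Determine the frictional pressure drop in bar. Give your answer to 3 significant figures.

ṁ = 218000 kg/h = 218000/3600 = 60.56 kg/s.
A = πD²/4 = π(0.184)²/4 = 0.02659 m²; mean velocity V = ṁ/(ρA) = 60.56/(1260 · 0.02659) = 1.807 m/s.
Reynolds number Re = ρVD/μ = 1260 · 1.807 · 0.184 / 0.505 = 829.8.
Re < 2300 → laminar flow, so f = 64/Re = 64/829.8 = 0.07713 (the turbulent correlation is not needed).
Darcy-Weisbach: ΔP = f(L/D)(ρV²/2) = 0.07713·(4.12/0.184)·(1260·1.807²/2) = 0.07713·22.39·2058 = 3554 Pa.
ΔP = 3554 Pa = 0.0355 bar.

ΔP ≈ 0.0355 bar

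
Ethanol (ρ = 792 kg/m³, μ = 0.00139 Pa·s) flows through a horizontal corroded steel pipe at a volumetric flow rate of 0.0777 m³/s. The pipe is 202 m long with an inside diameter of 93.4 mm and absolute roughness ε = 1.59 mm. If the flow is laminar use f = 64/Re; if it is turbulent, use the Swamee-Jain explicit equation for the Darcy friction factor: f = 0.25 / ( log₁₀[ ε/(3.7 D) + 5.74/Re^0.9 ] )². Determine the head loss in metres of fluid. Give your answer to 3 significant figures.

Cross-sectional area A = πD²/4 = π(0.0934)²/4 = 0.006851 m²; mean velocity V = Q/A = 0.0777/0.006851 = 11.34 m/s.
Reynolds number Re = ρVD/μ = 792 · 11.34 · 0.0934 / 0.00139 = 6.035e+05.
Re > 4000 → turbulent. Relative roughness ε/D = 0.00159/0.0934 = 0.017. Swamee-Jain: f = 0.25/(log₁₀[0.017/3.7 + 5.74/6.035e+05^0.9])² = 0.25/(log₁₀[0.0046 + 3.6e-05])² = 0.25/(-2.334)² = 0.0459.
Darcy-Weisbach: ΔP = f(L/D)(ρV²/2) = 0.0459·(202/0.0934)·(792·11.34²/2) = 0.0459·2163·5.093e+04 = 5.056e+06 Pa.
Head loss h_f = ΔP/(ρg) = 5.056e+06/(792·9.81) = 651 m.

h_f ≈ 651 m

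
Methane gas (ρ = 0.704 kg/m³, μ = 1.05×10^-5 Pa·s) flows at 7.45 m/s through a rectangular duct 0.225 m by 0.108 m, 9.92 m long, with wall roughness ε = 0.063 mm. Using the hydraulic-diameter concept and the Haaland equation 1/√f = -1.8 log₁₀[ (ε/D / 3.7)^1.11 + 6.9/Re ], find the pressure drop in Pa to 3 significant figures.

ΔP ≈ 27.5 Pa

Hydraulic diameter D_h = 4A/P = 4·(0.225·0.108)/(2·(0.225+0.108)) = 0.0972/0.666 = 0.1459 m.
Re = ρVD_h/μ = 0.704·7.45·0.1459/1.05e-05 = 7.29e+04.
ε/D_h = 6.3e-05/0.1459 = 0.000432; Haaland gives 1/√f = -1.8 log₁₀[4.31e-05+9.46e-05] = 6.95, so f = 0.0207.
ΔP = f(L/D_h)(ρV²/2) = 0.0207·9.92/0.1459·19.54 = 27.49 Pa.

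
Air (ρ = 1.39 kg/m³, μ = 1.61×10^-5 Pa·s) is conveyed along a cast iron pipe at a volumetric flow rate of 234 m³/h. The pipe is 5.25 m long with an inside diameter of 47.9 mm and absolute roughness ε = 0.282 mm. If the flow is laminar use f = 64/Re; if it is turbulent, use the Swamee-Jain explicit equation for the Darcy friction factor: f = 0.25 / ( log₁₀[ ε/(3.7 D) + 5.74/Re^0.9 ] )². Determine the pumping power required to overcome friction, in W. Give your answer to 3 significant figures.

Q = 234 m³/h = 234/3600 = 0.065 m³/s.
Cross-sectional area A = πD²/4 = π(0.0479)²/4 = 0.001802 m²; mean velocity V = Q/A = 0.065/0.001802 = 36.07 m/s.
Reynolds number Re = ρVD/μ = 1.39 · 36.07 · 0.0479 / 1.61e-05 = 1.492e+05.
Re > 4000 → turbulent. Relative roughness ε/D = 0.000282/0.0479 = 0.00589. Swamee-Jain: f = 0.25/(log₁₀[0.00589/3.7 + 5.74/1.492e+05^0.9])² = 0.25/(log₁₀[0.00159 + 0.000127])² = 0.25/(-2.765)² = 0.0327.
Darcy-Weisbach: ΔP = f(L/D)(ρV²/2) = 0.0327·(5.25/0.0479)·(1.39·36.07²/2) = 0.0327·109.6·904.3 = 3241 Pa.
Pumping power P = QΔP = 0.065·3241 = 210.7 W = 211 W.

P ≈ 211 W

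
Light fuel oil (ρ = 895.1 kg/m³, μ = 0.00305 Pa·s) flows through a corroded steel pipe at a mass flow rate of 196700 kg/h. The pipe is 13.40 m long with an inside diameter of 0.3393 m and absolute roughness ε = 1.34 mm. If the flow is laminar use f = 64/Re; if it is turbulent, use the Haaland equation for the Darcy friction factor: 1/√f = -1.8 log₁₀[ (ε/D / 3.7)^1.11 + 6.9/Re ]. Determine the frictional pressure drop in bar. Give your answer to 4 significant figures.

ṁ = 196700 kg/h = 196700/3600 = 54.64 kg/s.
A = πD²/4 = π(0.3393)²/4 = 0.09042 m²; mean velocity V = ṁ/(ρA) = 54.64/(895.1 · 0.09042) = 0.6751 m/s.
Reynolds number Re = ρVD/μ = 895.1 · 0.6751 · 0.3393 / 0.00305 = 6.722e+04.
Re > 4000 → turbulent. Relative roughness ε/D = 0.00134/0.3393 = 0.00395. Haaland: 1/√f = -1.8 log₁₀[(0.00395/3.7)^1.11 + 6.9/6.722e+04] = -1.8 log₁₀[0.000503 + 0.000103] = 5.792, so f = 0.02981.
Darcy-Weisbach: ΔP = f(L/D)(ρV²/2) = 0.02981·(13.4/0.3393)·(895.1·0.6751²/2) = 0.02981·39.49·204 = 240.1 Pa.
ΔP = 240.1 Pa = 0.002401 bar.

ΔP ≈ 0.002401 bar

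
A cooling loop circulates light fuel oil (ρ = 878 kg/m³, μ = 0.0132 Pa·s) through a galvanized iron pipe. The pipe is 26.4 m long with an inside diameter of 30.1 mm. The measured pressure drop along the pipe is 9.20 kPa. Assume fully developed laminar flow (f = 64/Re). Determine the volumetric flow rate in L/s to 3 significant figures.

Q ≈ 0.532 L/s

For laminar flow, f = 64/Re with Re = ρVD/μ, so Darcy-Weisbach reduces to ΔP = 32μLV/D². Solving for V: V = ΔP·D²/(32μL) = 9200·(0.0301)²/(32·0.0132·26.4) = 0.7475 m/s.
Check: Re = ρVD/μ = 878·0.7475·0.0301/0.0132 = 1497 < 2300, so the laminar assumption holds.
Q = V·A = 0.7475·(π/4·0.0301²) = 0.0005319 m³/s = 0.532 L/s.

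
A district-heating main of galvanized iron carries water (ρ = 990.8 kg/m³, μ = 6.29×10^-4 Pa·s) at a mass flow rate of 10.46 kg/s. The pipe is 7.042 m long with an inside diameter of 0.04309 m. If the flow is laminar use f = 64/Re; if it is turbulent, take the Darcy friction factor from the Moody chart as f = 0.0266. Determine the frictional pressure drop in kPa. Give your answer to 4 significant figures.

ΔP ≈ 112.9 kPa

A = πD²/4 = π(0.04309)²/4 = 0.001458 m²; mean velocity V = ṁ/(ρA) = 10.46/(990.8 · 0.001458) = 7.239 m/s.
Reynolds number Re = ρVD/μ = 990.8 · 7.239 · 0.04309 / 0.000629 = 4.914e+05.
Re > 4000 → turbulent; use the Moody-chart value f = 0.0266.
Darcy-Weisbach: ΔP = f(L/D)(ρV²/2) = 0.0266·(7.042/0.04309)·(990.8·7.239²/2) = 0.0266·163.4·2.596e+04 = 1.129e+05 Pa.
ΔP = 1.129e+05 Pa = 112.9 kPa.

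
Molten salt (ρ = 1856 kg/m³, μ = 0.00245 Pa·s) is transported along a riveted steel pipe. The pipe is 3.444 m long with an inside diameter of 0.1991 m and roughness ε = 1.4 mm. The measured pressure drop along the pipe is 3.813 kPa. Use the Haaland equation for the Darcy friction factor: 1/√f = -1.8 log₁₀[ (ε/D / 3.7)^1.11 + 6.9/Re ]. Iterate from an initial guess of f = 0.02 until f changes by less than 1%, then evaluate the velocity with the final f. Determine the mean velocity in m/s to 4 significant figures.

V ≈ 2.643 m/s

Rearranging Darcy-Weisbach: V = √(2·ΔP·D/(f·L·ρ)). With ε/D = 0.0014/0.1991 = 0.00703, iterate starting from f = 0.02:
  f = 0.02 → V = √(2·3813·0.1991/(0.02·3.444·1856)) = 3.446 m/s; Re = ρVD/μ = 5.198e+05; f → 0.03397
  f = 0.03397 → V = 2.645 m/s; Re = 3.989e+05; f → 0.03401
Converged (Δf/f < 1%). With the final f = 0.03401: V = √(2·3813·0.1991/(0.03401·3.444·1856)) = 2.643 m/s.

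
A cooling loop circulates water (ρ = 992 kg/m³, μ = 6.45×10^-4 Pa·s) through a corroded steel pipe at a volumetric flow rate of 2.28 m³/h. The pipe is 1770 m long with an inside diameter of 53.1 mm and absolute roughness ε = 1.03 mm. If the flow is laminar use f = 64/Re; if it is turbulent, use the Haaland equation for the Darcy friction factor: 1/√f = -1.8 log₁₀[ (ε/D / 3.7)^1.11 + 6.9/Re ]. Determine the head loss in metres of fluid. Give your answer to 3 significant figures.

Q = 2.28 m³/h = 2.28/3600 = 0.0006333 m³/s.
Cross-sectional area A = πD²/4 = π(0.0531)²/4 = 0.002215 m²; mean velocity V = Q/A = 0.0006333/0.002215 = 0.286 m/s.
Reynolds number Re = ρVD/μ = 992 · 0.286 · 0.0531 / 0.000645 = 2.336e+04.
Re > 4000 → turbulent. Relative roughness ε/D = 0.00103/0.0531 = 0.0194. Haaland: 1/√f = -1.8 log₁₀[(0.0194/3.7)^1.11 + 6.9/2.336e+04] = -1.8 log₁₀[0.00294 + 0.000295] = 4.482, so f = 0.04979.
Darcy-Weisbach: ΔP = f(L/D)(ρV²/2) = 0.04979·(1770/0.0531)·(992·0.286²/2) = 0.04979·3.333e+04·40.57 = 6.733e+04 Pa.
Head loss h_f = ΔP/(ρg) = 6.733e+04/(992·9.81) = 6.92 m.

h_f ≈ 6.92 m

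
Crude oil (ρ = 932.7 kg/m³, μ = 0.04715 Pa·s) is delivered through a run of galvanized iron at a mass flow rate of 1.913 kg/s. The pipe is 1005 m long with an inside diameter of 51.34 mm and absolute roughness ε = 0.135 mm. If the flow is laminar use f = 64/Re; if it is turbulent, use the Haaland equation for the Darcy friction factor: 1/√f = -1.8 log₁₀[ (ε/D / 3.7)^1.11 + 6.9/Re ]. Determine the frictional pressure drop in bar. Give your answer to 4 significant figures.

ΔP ≈ 5.700 bar

A = πD²/4 = π(0.05134)²/4 = 0.00207 m²; mean velocity V = ṁ/(ρA) = 1.913/(932.7 · 0.00207) = 0.9908 m/s.
Reynolds number Re = ρVD/μ = 932.7 · 0.9908 · 0.05134 / 0.0471 = 1006.
Re < 2300 → laminar flow, so f = 64/Re = 64/1006 = 0.06361 (the turbulent correlation is not needed).
Darcy-Weisbach: ΔP = f(L/D)(ρV²/2) = 0.06361·(1005/0.05134)·(932.7·0.9908²/2) = 0.06361·1.958e+04·457.8 = 5.7e+05 Pa.
ΔP = 5.7e+05 Pa = 5.700 bar.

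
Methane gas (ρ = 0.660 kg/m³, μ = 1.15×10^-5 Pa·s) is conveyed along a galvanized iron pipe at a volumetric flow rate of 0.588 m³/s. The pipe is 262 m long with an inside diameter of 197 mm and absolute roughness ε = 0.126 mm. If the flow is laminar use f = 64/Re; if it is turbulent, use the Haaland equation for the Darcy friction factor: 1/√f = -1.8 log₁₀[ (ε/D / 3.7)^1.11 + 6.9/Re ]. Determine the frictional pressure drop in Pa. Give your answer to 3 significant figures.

Cross-sectional area A = πD²/4 = π(0.197)²/4 = 0.03048 m²; mean velocity V = Q/A = 0.588/0.03048 = 19.29 m/s.
Reynolds number Re = ρVD/μ = 0.66 · 19.29 · 0.197 / 1.15e-05 = 2.181e+05.
Re > 4000 → turbulent. Relative roughness ε/D = 0.000126/0.197 = 0.00064. Haaland: 1/√f = -1.8 log₁₀[(0.00064/3.7)^1.11 + 6.9/2.181e+05] = -1.8 log₁₀[6.67e-05 + 3.16e-05] = 7.213, so f = 0.01922.
Darcy-Weisbach: ΔP = f(L/D)(ρV²/2) = 0.01922·(262/0.197)·(0.66·19.29²/2) = 0.01922·1330·122.8 = 3139 Pa.

ΔP ≈ 3140 Pa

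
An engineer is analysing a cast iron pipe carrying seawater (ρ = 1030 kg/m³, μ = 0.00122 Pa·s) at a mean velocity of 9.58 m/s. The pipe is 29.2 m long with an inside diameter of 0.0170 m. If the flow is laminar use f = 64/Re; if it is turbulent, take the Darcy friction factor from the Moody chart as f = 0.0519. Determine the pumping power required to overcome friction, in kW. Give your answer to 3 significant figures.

Reynolds number Re = ρVD/μ = 1030 · 9.58 · 0.017 / 0.00122 = 1.375e+05.
Re > 4000 → turbulent; use the Moody-chart value f = 0.0519.
Darcy-Weisbach: ΔP = f(L/D)(ρV²/2) = 0.0519·(29.2/0.017)·(1030·9.58²/2) = 0.0519·1718·4.726e+04 = 4.213e+06 Pa.
Q = V·A = 9.58·0.000227 = 0.002174 m³/s.
Pumping power P = QΔP = 0.002174·4.213e+06 = 9162 W = 9.16 kW.

P ≈ 9.16 kW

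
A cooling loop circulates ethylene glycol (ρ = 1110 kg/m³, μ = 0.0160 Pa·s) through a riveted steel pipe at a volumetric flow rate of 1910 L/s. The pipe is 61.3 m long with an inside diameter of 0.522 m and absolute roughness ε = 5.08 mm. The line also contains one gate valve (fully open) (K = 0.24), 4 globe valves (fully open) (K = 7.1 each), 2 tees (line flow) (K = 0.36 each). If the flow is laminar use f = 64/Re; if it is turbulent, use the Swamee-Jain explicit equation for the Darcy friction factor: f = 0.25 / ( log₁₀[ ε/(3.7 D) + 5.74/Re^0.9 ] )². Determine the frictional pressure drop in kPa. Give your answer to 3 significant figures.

ΔP ≈ 1490 kPa

Q = 1910 L/s = 1910/1000 = 1.91 m³/s.
Cross-sectional area A = πD²/4 = π(0.522)²/4 = 0.214 m²; mean velocity V = Q/A = 1.91/0.214 = 8.925 m/s.
Reynolds number Re = ρVD/μ = 1110 · 8.925 · 0.522 / 0.016 = 3.232e+05.
Re > 4000 → turbulent. Relative roughness ε/D = 0.00508/0.522 = 0.00973. Swamee-Jain: f = 0.25/(log₁₀[0.00973/3.7 + 5.74/3.232e+05^0.9])² = 0.25/(log₁₀[0.00263 + 6.32e-05])² = 0.25/(-2.57)² = 0.03786.
Total minor-loss coefficient ΣK = 1·0.24 + 4·7.1 + 2·0.36 = 29.4.
ΔP = [f·L/D + ΣK]·(ρV²/2) = [0.03786·61.3/0.522 + 29.4]·(1110·8.925²/2) = [4.446 + 29.4]·4.421e+04 = 1.494e+06 Pa.
ΔP = 1.494e+06 Pa = 1490 kPa.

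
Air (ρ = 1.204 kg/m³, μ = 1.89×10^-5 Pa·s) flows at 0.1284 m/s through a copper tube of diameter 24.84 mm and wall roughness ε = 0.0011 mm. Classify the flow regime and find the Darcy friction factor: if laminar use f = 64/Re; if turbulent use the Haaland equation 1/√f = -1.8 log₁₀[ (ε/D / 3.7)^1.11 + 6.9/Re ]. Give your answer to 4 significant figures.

Re = ρVD/μ = 1.204·0.1284·0.02484/1.89e-05 = 203.2.
Re < 2300 → laminar, so f = 64/Re = 0.315 (roughness is irrelevant in laminar flow).

f ≈ 0.3150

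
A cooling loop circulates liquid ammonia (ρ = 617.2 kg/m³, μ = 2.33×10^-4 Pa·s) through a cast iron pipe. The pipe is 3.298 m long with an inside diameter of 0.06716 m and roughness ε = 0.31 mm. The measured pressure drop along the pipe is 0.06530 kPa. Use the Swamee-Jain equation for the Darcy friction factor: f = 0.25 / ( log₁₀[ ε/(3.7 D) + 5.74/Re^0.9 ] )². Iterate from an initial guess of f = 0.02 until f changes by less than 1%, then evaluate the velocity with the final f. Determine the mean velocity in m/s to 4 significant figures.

Rearranging Darcy-Weisbach: V = √(2·ΔP·D/(f·L·ρ)). With ε/D = 0.00031/0.06716 = 0.00462, iterate starting from f = 0.02:
  f = 0.02 → V = √(2·65.3·0.06716/(0.02·3.298·617.2)) = 0.4642 m/s; Re = ρVD/μ = 8.258e+04; f → 0.03111
  f = 0.03111 → V = 0.3722 m/s; Re = 6.621e+04; f → 0.03142
Converged (Δf/f < 1%). With the final f = 0.03142: V = √(2·65.3·0.06716/(0.03142·3.298·617.2)) = 0.3703 m/s.

V ≈ 0.3703 m/s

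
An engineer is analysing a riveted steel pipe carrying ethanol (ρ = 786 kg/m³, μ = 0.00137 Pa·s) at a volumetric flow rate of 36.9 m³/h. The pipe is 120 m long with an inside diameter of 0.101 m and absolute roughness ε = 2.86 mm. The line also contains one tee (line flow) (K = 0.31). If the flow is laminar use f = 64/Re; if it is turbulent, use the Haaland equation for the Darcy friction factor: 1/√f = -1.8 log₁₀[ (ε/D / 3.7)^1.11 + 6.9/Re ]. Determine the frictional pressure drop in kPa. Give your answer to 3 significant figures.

Q = 36.9 m³/h = 36.9/3600 = 0.01025 m³/s.
Cross-sectional area A = πD²/4 = π(0.101)²/4 = 0.008012 m²; mean velocity V = Q/A = 0.01025/0.008012 = 1.279 m/s.
Reynolds number Re = ρVD/μ = 786 · 1.279 · 0.101 / 0.00137 = 7.413e+04.
Re > 4000 → turbulent. Relative roughness ε/D = 0.00286/0.101 = 0.0283. Haaland: 1/√f = -1.8 log₁₀[(0.0283/3.7)^1.11 + 6.9/7.413e+04] = -1.8 log₁₀[0.00448 + 9.31e-05] = 4.212, so f = 0.05637.
Total minor-loss coefficient ΣK = 1·0.31 = 0.31.
ΔP = [f·L/D + ΣK]·(ρV²/2) = [0.05637·120/0.101 + 0.31]·(786·1.279²/2) = [66.97 + 0.31]·643.2 = 4.328e+04 Pa.
ΔP = 4.328e+04 Pa = 43.3 kPa.

ΔP ≈ 43.3 kPa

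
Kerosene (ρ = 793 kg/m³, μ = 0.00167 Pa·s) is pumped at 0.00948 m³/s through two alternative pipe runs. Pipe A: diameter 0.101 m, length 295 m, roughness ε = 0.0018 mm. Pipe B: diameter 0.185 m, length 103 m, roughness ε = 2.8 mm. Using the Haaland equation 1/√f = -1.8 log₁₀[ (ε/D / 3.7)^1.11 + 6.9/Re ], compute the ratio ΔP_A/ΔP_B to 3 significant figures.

Pipe A: V = Q/A = 0.00948/0.008012 = 1.183 m/s; Re = 5.675e+04; ε/D = 1.78e-05; Haaland → f = 0.02018; ΔP_A = f(L/D)(ρV²/2) = 3.272e+04 Pa.
Pipe B: V = Q/A = 0.00948/0.02688 = 0.3527 m/s; Re = 3.098e+04; ε/D = 0.0151; Haaland → f = 0.04532; ΔP_B = f(L/D)(ρV²/2) = 1244 Pa.
ΔP_A/ΔP_B = 3.272e+04/1244 = 26.3.

ΔP_A/ΔP_B ≈ 26.3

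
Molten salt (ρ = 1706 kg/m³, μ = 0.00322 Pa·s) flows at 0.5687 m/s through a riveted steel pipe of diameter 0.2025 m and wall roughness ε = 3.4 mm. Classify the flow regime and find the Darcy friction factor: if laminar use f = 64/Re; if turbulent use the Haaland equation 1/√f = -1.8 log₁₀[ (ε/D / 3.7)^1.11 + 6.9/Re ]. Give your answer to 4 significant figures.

f ≈ 0.04631

Re = ρVD/μ = 1706·0.5687·0.2025/0.00322 = 6.101e+04.
Re > 4000 → turbulent. ε/D = 0.0034/0.2025 = 0.0168; Haaland: 1/√f = -1.8 log₁₀[0.00251 + 0.000113] = 4.647, so f = 0.04631.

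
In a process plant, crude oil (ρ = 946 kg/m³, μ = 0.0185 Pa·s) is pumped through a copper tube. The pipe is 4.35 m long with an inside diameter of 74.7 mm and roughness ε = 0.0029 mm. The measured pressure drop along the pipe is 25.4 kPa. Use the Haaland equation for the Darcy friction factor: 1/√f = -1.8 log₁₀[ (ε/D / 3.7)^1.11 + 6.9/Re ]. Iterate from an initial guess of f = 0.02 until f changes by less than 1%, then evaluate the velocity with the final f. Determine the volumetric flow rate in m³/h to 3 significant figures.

Q ≈ 96.1 m³/h

Rearranging Darcy-Weisbach: V = √(2·ΔP·D/(f·L·ρ)). With ε/D = 2.9e-06/0.0747 = 3.88e-05, iterate starting from f = 0.02:
  f = 0.02 → V = √(2·2.54e+04·0.0747/(0.02·4.35·946)) = 6.79 m/s; Re = ρVD/μ = 2.594e+04; f → 0.02421
  f = 0.02421 → V = 6.171 m/s; Re = 2.357e+04; f → 0.02478
  f = 0.02478 → V = 6.1 m/s; Re = 2.33e+04; f → 0.02485
Converged (Δf/f < 1%). With the final f = 0.02485: V = √(2·2.54e+04·0.0747/(0.02485·4.35·946)) = 6.092 m/s.
Q = V·A = 6.092·(π/4·0.0747²) = 0.0267 m³/s = 96.1 m³/h.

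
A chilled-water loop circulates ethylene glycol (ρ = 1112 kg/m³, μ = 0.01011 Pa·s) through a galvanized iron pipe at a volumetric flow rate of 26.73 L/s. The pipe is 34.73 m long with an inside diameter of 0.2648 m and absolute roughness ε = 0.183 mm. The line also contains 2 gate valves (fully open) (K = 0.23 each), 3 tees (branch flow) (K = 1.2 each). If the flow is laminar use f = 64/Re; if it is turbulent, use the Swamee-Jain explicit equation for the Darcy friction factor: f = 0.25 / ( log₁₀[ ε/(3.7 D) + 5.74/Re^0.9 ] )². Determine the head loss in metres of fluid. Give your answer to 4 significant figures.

h_f ≈ 0.09538 m

Q = 26.73 L/s = 26.73/1000 = 0.02673 m³/s.
Cross-sectional area A = πD²/4 = π(0.2648)²/4 = 0.05507 m²; mean velocity V = Q/A = 0.02673/0.05507 = 0.4854 m/s.
Reynolds number Re = ρVD/μ = 1112 · 0.4854 · 0.2648 / 0.0101 = 1.414e+04.
Re > 4000 → turbulent. Relative roughness ε/D = 0.000183/0.2648 = 0.000691. Swamee-Jain: f = 0.25/(log₁₀[0.000691/3.7 + 5.74/1.414e+04^0.9])² = 0.25/(log₁₀[0.000187 + 0.00106])² = 0.25/(-2.906)² = 0.02961.
Total minor-loss coefficient ΣK = 2·0.23 + 3·1.2 = 4.06.
ΔP = [f·L/D + ΣK]·(ρV²/2) = [0.02961·34.73/0.2648 + 4.06]·(1112·0.4854²/2) = [3.884 + 4.06]·131 = 1040 Pa.
Head loss h_f = ΔP/(ρg) = 1040/(1112·9.81) = 0.09538 m.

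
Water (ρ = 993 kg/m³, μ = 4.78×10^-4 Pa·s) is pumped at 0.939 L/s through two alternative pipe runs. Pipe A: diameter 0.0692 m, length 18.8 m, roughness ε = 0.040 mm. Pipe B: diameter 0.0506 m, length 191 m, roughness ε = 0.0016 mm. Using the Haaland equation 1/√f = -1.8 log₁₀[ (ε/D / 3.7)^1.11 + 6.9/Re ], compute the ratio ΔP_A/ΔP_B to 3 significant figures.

Pipe A: V = Q/A = 0.000939/0.003761 = 0.2497 m/s; Re = 3.589e+04; ε/D = 0.000578; Haaland → f = 0.02383; ΔP_A = f(L/D)(ρV²/2) = 200.4 Pa.
Pipe B: V = Q/A = 0.000939/0.002011 = 0.467 m/s; Re = 4.908e+04; ε/D = 3.16e-05; Haaland → f = 0.02088; ΔP_B = f(L/D)(ρV²/2) = 8532 Pa.
ΔP_A/ΔP_B = 200.4/8532 = 0.0235.

ΔP_A/ΔP_B ≈ 0.0235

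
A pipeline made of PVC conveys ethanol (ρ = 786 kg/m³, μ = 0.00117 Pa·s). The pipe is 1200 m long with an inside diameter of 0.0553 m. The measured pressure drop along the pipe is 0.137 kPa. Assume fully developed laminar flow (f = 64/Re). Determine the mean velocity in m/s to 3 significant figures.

For laminar flow, f = 64/Re with Re = ρVD/μ, so Darcy-Weisbach reduces to ΔP = 32μLV/D². Solving for V: V = ΔP·D²/(32μL) = 137·(0.0553)²/(32·0.00117·1200) = 0.009325 m/s.
Check: Re = ρVD/μ = 786·0.009325·0.0553/0.00117 = 346.4 < 2300, so the laminar assumption holds.

V ≈ 0.00933 m/s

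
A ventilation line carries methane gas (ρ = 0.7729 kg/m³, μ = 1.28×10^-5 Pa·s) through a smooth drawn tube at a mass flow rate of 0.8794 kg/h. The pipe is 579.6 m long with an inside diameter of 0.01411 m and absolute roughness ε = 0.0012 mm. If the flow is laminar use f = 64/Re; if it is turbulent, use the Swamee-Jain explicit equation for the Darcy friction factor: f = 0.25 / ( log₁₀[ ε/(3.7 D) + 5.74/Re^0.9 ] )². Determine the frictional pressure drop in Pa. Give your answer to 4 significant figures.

ṁ = 0.8794 kg/h = 0.8794/3600 = 0.0002443 kg/s.
A = πD²/4 = π(0.01411)²/4 = 0.0001564 m²; mean velocity V = ṁ/(ρA) = 0.0002443/(0.7729 · 0.0001564) = 2.021 m/s.
Reynolds number Re = ρVD/μ = 0.7729 · 2.021 · 0.01411 / 1.28e-05 = 1722.
Re < 2300 → laminar flow, so f = 64/Re = 64/1722 = 0.03716 (the turbulent correlation is not needed).
Darcy-Weisbach: ΔP = f(L/D)(ρV²/2) = 0.03716·(579.6/0.01411)·(0.7729·2.021²/2) = 0.03716·4.108e+04·1.579 = 2410 Pa.

ΔP ≈ 2410 Pa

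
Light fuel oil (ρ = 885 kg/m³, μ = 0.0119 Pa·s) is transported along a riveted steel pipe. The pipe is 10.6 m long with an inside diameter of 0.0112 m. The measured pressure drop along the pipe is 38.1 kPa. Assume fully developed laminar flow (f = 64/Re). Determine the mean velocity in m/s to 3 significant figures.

V ≈ 1.18 m/s

For laminar flow, f = 64/Re with Re = ρVD/μ, so Darcy-Weisbach reduces to ΔP = 32μLV/D². Solving for V: V = ΔP·D²/(32μL) = 3.81e+04·(0.0112)²/(32·0.0119·10.6) = 1.184 m/s.
Check: Re = ρVD/μ = 885·1.184·0.0112/0.0119 = 986.2 < 2300, so the laminar assumption holds.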